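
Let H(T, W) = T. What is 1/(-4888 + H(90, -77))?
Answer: -1/4798 ≈ -0.00020842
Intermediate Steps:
1/(-4888 + H(90, -77)) = 1/(-4888 + 90) = 1/(-4798) = -1/4798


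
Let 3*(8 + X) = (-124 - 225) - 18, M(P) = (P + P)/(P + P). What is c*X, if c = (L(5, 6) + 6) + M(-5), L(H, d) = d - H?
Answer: -3128/3 ≈ -1042.7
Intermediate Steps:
M(P) = 1 (M(P) = (2*P)/((2*P)) = (2*P)*(1/(2*P)) = 1)
c = 8 (c = ((6 - 1*5) + 6) + 1 = ((6 - 5) + 6) + 1 = (1 + 6) + 1 = 7 + 1 = 8)
X = -391/3 (X = -8 + ((-124 - 225) - 18)/3 = -8 + (-349 - 18)/3 = -8 + (⅓)*(-367) = -8 - 367/3 = -391/3 ≈ -130.33)
c*X = 8*(-391/3) = -3128/3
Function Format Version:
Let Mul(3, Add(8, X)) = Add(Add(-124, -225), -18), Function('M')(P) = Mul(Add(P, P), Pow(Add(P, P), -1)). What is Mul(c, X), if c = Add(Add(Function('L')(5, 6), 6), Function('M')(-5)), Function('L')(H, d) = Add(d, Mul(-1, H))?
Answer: Rational(-3128, 3) ≈ -1042.7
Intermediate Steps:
Function('M')(P) = 1 (Function('M')(P) = Mul(Mul(2, P), Pow(Mul(2, P), -1)) = Mul(Mul(2, P), Mul(Rational(1, 2), Pow(P, -1))) = 1)
c = 8 (c = Add(Add(Add(6, Mul(-1, 5)), 6), 1) = Add(Add(Add(6, -5), 6), 1) = Add(Add(1, 6), 1) = Add(7, 1) = 8)
X = Rational(-391, 3) (X = Add(-8, Mul(Rational(1, 3), Add(Add(-124, -225), -18))) = Add(-8, Mul(Rational(1, 3), Add(-349, -18))) = Add(-8, Mul(Rational(1, 3), -367)) = Add(-8, Rational(-367, 3)) = Rational(-391, 3) ≈ -130.33)
Mul(c, X) = Mul(8, Rational(-391, 3)) = Rational(-3128, 3)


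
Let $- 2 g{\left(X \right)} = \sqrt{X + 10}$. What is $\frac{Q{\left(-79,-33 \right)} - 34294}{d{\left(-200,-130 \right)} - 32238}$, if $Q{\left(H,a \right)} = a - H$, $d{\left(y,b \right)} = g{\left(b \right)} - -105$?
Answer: $\frac{366830328}{344176573} - \frac{11416 i \sqrt{30}}{344176573} \approx 1.0658 - 0.00018167 i$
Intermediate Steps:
$g{\left(X \right)} = - \frac{\sqrt{10 + X}}{2}$ ($g{\left(X \right)} = - \frac{\sqrt{X + 10}}{2} = - \frac{\sqrt{10 + X}}{2}$)
$d{\left(y,b \right)} = 105 - \frac{\sqrt{10 + b}}{2}$ ($d{\left(y,b \right)} = - \frac{\sqrt{10 + b}}{2} - -105 = - \frac{\sqrt{10 + b}}{2} + 105 = 105 - \frac{\sqrt{10 + b}}{2}$)
$\frac{Q{\left(-79,-33 \right)} - 34294}{d{\left(-200,-130 \right)} - 32238} = \frac{\left(-33 - -79\right) - 34294}{\left(105 - \frac{\sqrt{10 - 130}}{2}\right) - 32238} = \frac{\left(-33 + 79\right) - 34294}{\left(105 - \frac{\sqrt{-120}}{2}\right) - 32238} = \frac{46 - 34294}{\left(105 - \frac{2 i \sqrt{30}}{2}\right) - 32238} = - \frac{34248}{\left(105 - i \sqrt{30}\right) - 32238} = - \frac{34248}{-32133 - i \sqrt{30}}$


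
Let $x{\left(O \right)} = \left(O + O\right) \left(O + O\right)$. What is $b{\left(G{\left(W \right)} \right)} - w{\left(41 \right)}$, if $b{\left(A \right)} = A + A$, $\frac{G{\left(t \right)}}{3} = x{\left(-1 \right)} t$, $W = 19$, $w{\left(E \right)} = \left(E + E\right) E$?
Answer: $-2906$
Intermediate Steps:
$w{\left(E \right)} = 2 E^{2}$ ($w{\left(E \right)} = 2 E E = 2 E^{2}$)
$x{\left(O \right)} = 4 O^{2}$ ($x{\left(O \right)} = 2 O 2 O = 4 O^{2}$)
$G{\left(t \right)} = 12 t$ ($G{\left(t \right)} = 3 \cdot 4 \left(-1\right)^{2} t = 3 \cdot 4 \cdot 1 t = 3 \cdot 4 t = 12 t$)
$b{\left(A \right)} = 2 A$
$b{\left(G{\left(W \right)} \right)} - w{\left(41 \right)} = 2 \cdot 12 \cdot 19 - 2 \cdot 41^{2} = 2 \cdot 228 - 2 \cdot 1681 = 456 - 3362 = -2906$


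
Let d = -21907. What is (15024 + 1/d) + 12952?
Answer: 612870231/21907 ≈ 27976.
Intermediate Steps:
(15024 + 1/d) + 12952 = (15024 + 1/(-21907)) + 12952 = (15024 - 1/21907) + 12952 = 329130767/21907 + 12952 = 612870231/21907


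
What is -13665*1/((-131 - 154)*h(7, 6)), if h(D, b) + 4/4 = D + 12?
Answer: 911/342 ≈ 2.6637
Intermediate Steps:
h(D, b) = 11 + D (h(D, b) = -1 + (D + 12) = -1 + (12 + D) = 11 + D)
-13665*1/((-131 - 154)*h(7, 6)) = -13665*1/((-131 - 154)*(11 + 7)) = -13665/(18*(-285)) = -13665/(-5130) = -13665*(-1/5130) = 911/342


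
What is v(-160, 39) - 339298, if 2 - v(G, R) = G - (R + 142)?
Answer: -338955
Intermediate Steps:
v(G, R) = 144 + R - G (v(G, R) = 2 - (G - (R + 142)) = 2 - (G - (142 + R)) = 2 - (G + (-142 - R)) = 2 - (-142 + G - R) = 2 + (142 + R - G) = 144 + R - G)
v(-160, 39) - 339298 = (144 + 39 - 1*(-160)) - 339298 = (144 + 39 + 160) - 339298 = 343 - 339298 = -338955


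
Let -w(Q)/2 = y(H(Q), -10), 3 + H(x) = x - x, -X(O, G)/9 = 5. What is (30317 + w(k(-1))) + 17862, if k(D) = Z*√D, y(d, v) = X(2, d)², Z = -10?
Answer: 44129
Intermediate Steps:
X(O, G) = -45 (X(O, G) = -9*5 = -45)
H(x) = -3 (H(x) = -3 + (x - x) = -3 + 0 = -3)
y(d, v) = 2025 (y(d, v) = (-45)² = 2025)
k(D) = -10*√D
w(Q) = -4050 (w(Q) = -2*2025 = -4050)
(30317 + w(k(-1))) + 17862 = (30317 - 4050) + 17862 = 26267 + 17862 = 44129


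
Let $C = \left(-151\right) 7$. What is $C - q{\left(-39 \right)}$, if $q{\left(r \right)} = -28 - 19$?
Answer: $-1010$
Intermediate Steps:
$C = -1057$
$q{\left(r \right)} = -47$ ($q{\left(r \right)} = -28 - 19 = -47$)
$C - q{\left(-39 \right)} = -1057 - -47 = -1057 + 47 = -1010$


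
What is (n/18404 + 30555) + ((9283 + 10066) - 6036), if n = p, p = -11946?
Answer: 403667363/9202 ≈ 43867.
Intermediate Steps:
n = -11946
(n/18404 + 30555) + ((9283 + 10066) - 6036) = (-11946/18404 + 30555) + ((9283 + 10066) - 6036) = (-11946*1/18404 + 30555) + (19349 - 6036) = (-5973/9202 + 30555) + 13313 = 281161137/9202 + 13313 = 403667363/9202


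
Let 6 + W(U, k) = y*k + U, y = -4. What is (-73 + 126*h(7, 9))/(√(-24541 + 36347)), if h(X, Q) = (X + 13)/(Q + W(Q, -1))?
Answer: 169*√11806/23612 ≈ 0.77769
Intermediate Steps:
W(U, k) = -6 + U - 4*k (W(U, k) = -6 + (-4*k + U) = -6 + (U - 4*k) = -6 + U - 4*k)
h(X, Q) = (13 + X)/(-2 + 2*Q) (h(X, Q) = (X + 13)/(Q + (-6 + Q - 4*(-1))) = (13 + X)/(Q + (-6 + Q + 4)) = (13 + X)/(Q + (-2 + Q)) = (13 + X)/(-2 + 2*Q))
(-73 + 126*h(7, 9))/(√(-24541 + 36347)) = (-73 + 126*((13 + 7)/(2*(-1 + 9))))/(√(-24541 + 36347)) = (-73 + 126*((½)*20/8))/(√11806) = (-73 + 126*((½)*(⅛)*20))*(√11806/11806) = (-73 + 126*(5/4))*(√11806/11806) = (-73 + 315/2)*(√11806/11806) = 169*(√11806/11806)/2 = 169*√11806/23612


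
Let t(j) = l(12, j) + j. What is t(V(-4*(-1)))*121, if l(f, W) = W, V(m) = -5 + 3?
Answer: -484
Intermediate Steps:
V(m) = -2
t(j) = 2*j (t(j) = j + j = 2*j)
t(V(-4*(-1)))*121 = (2*(-2))*121 = -4*121 = -484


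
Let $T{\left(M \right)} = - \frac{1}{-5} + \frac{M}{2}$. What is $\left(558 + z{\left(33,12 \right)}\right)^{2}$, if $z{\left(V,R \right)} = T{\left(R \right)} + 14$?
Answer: $\frac{8357881}{25} \approx 3.3432 \cdot 10^{5}$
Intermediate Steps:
$T{\left(M \right)} = \frac{1}{5} + \frac{M}{2}$ ($T{\left(M \right)} = \left(-1\right) \left(- \frac{1}{5}\right) + M \frac{1}{2} = \frac{1}{5} + \frac{M}{2}$)
$z{\left(V,R \right)} = \frac{71}{5} + \frac{R}{2}$ ($z{\left(V,R \right)} = \left(\frac{1}{5} + \frac{R}{2}\right) + 14 = \frac{71}{5} + \frac{R}{2}$)
$\left(558 + z{\left(33,12 \right)}\right)^{2} = \left(558 + \left(\frac{71}{5} + \frac{1}{2} \cdot 12\right)\right)^{2} = \left(558 + \left(\frac{71}{5} + 6\right)\right)^{2} = \left(558 + \frac{101}{5}\right)^{2} = \left(\frac{2891}{5}\right)^{2} = \frac{8357881}{25}$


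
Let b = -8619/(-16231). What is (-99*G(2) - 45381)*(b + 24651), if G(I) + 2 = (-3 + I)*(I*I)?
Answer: -17920129653000/16231 ≈ -1.1041e+9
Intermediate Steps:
G(I) = -2 + I²*(-3 + I) (G(I) = -2 + (-3 + I)*(I*I) = -2 + (-3 + I)*I² = -2 + I²*(-3 + I))
b = 8619/16231 (b = -8619*(-1/16231) = 8619/16231 ≈ 0.53102)
(-99*G(2) - 45381)*(b + 24651) = (-99*(-2 + 2³ - 3*2²) - 45381)*(8619/16231 + 24651) = (-99*(-2 + 8 - 3*4) - 45381)*(400119000/16231) = (-99*(-2 + 8 - 12) - 45381)*(400119000/16231) = (-99*(-6) - 45381)*(400119000/16231) = (594 - 45381)*(400119000/16231) = -44787*400119000/16231 = -17920129653000/16231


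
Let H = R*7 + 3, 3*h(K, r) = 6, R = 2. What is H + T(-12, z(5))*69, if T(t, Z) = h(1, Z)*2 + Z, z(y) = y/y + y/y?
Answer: 431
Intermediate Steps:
h(K, r) = 2 (h(K, r) = (⅓)*6 = 2)
z(y) = 2 (z(y) = 1 + 1 = 2)
T(t, Z) = 4 + Z (T(t, Z) = 2*2 + Z = 4 + Z)
H = 17 (H = 2*7 + 3 = 14 + 3 = 17)
H + T(-12, z(5))*69 = 17 + (4 + 2)*69 = 17 + 6*69 = 17 + 414 = 431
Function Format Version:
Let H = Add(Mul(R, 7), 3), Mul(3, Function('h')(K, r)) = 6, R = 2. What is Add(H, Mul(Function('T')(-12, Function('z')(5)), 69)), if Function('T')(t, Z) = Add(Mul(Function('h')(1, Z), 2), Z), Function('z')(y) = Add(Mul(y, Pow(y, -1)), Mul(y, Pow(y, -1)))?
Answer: 431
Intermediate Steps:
Function('h')(K, r) = 2 (Function('h')(K, r) = Mul(Rational(1, 3), 6) = 2)
Function('z')(y) = 2 (Function('z')(y) = Add(1, 1) = 2)
Function('T')(t, Z) = Add(4, Z) (Function('T')(t, Z) = Add(Mul(2, 2), Z) = Add(4, Z))
H = 17 (H = Add(Mul(2, 7), 3) = Add(14, 3) = 17)
Add(H, Mul(Function('T')(-12, Function('z')(5)), 69)) = Add(17, Mul(Add(4, 2), 69)) = Add(17, Mul(6, 69)) = Add(17, 414) = 431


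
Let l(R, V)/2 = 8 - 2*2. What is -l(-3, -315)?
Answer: -8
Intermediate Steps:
l(R, V) = 8 (l(R, V) = 2*(8 - 2*2) = 2*(8 - 4) = 2*4 = 8)
-l(-3, -315) = -1*8 = -8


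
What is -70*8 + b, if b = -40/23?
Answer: -12920/23 ≈ -561.74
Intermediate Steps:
b = -40/23 (b = -40*1/23 = -40/23 ≈ -1.7391)
-70*8 + b = -70*8 - 40/23 = -10*56 - 40/23 = -560 - 40/23 = -12920/23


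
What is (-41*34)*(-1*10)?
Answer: 13940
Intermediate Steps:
(-41*34)*(-1*10) = -1394*(-10) = 13940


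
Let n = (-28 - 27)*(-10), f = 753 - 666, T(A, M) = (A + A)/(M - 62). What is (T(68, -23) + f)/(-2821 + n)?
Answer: -427/11355 ≈ -0.037605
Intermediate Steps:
T(A, M) = 2*A/(-62 + M) (T(A, M) = (2*A)/(-62 + M) = 2*A/(-62 + M))
f = 87
n = 550 (n = -55*(-10) = 550)
(T(68, -23) + f)/(-2821 + n) = (2*68/(-62 - 23) + 87)/(-2821 + 550) = (2*68/(-85) + 87)/(-2271) = (2*68*(-1/85) + 87)*(-1/2271) = (-8/5 + 87)*(-1/2271) = (427/5)*(-1/2271) = -427/11355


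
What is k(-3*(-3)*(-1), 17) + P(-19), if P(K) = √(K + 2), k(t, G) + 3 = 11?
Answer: 8 + I*√17 ≈ 8.0 + 4.1231*I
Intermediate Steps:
k(t, G) = 8 (k(t, G) = -3 + 11 = 8)
P(K) = √(2 + K)
k(-3*(-3)*(-1), 17) + P(-19) = 8 + √(2 - 19) = 8 + √(-17) = 8 + I*√17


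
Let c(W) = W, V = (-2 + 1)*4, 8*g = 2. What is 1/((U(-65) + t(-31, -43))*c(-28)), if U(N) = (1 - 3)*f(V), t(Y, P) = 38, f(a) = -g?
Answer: -1/1078 ≈ -0.00092764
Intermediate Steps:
g = ¼ (g = (⅛)*2 = ¼ ≈ 0.25000)
V = -4 (V = -1*4 = -4)
f(a) = -¼ (f(a) = -1*¼ = -¼)
U(N) = ½ (U(N) = (1 - 3)*(-¼) = -2*(-¼) = ½)
1/((U(-65) + t(-31, -43))*c(-28)) = 1/((½ + 38)*(-28)) = -1/28/(77/2) = (2/77)*(-1/28) = -1/1078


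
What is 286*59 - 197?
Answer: 16677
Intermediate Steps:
286*59 - 197 = 16874 - 197 = 16677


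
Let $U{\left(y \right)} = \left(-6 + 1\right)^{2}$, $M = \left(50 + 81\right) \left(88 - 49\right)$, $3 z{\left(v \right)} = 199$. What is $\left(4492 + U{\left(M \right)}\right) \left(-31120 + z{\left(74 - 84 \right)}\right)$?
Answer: $- \frac{420808237}{3} \approx -1.4027 \cdot 10^{8}$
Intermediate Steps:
$z{\left(v \right)} = \frac{199}{3}$ ($z{\left(v \right)} = \frac{1}{3} \cdot 199 = \frac{199}{3}$)
$M = 5109$ ($M = 131 \cdot 39 = 5109$)
$U{\left(y \right)} = 25$ ($U{\left(y \right)} = \left(-5\right)^{2} = 25$)
$\left(4492 + U{\left(M \right)}\right) \left(-31120 + z{\left(74 - 84 \right)}\right) = \left(4492 + 25\right) \left(-31120 + \frac{199}{3}\right) = 4517 \left(- \frac{93161}{3}\right) = - \frac{420808237}{3}$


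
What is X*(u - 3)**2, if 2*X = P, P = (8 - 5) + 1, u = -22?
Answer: 1250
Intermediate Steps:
P = 4 (P = 3 + 1 = 4)
X = 2 (X = (1/2)*4 = 2)
X*(u - 3)**2 = 2*(-22 - 3)**2 = 2*(-25)**2 = 2*625 = 1250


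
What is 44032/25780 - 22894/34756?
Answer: 117521109/112001210 ≈ 1.0493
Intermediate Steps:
44032/25780 - 22894/34756 = 44032*(1/25780) - 22894*1/34756 = 11008/6445 - 11447/17378 = 117521109/112001210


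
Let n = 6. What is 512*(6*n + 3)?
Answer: 19968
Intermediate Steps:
512*(6*n + 3) = 512*(6*6 + 3) = 512*(36 + 3) = 512*39 = 19968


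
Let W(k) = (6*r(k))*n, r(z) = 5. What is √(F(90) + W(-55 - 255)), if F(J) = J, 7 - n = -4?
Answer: 2*√105 ≈ 20.494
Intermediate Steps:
n = 11 (n = 7 - 1*(-4) = 7 + 4 = 11)
W(k) = 330 (W(k) = (6*5)*11 = 30*11 = 330)
√(F(90) + W(-55 - 255)) = √(90 + 330) = √420 = 2*√105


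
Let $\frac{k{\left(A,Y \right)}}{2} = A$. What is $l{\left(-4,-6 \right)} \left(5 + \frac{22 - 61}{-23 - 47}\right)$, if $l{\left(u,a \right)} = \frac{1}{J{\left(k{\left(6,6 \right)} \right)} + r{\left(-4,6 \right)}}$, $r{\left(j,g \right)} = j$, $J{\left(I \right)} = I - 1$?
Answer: $\frac{389}{490} \approx 0.79388$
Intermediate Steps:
$k{\left(A,Y \right)} = 2 A$
$J{\left(I \right)} = -1 + I$
$l{\left(u,a \right)} = \frac{1}{7}$ ($l{\left(u,a \right)} = \frac{1}{\left(-1 + 2 \cdot 6\right) - 4} = \frac{1}{\left(-1 + 12\right) - 4} = \frac{1}{11 - 4} = \frac{1}{7}$)
$l{\left(-4,-6 \right)} \left(5 + \frac{22 - 61}{-23 - 47}\right) = \frac{5 + \frac{22 - 61}{-23 - 47}}{7} = \frac{5 - \frac{39}{-70}}{7} = \frac{5 - - \frac{39}{70}}{7} = \frac{5 + \frac{39}{70}}{7} = \frac{1}{7} \cdot \frac{389}{70} = \frac{389}{490}$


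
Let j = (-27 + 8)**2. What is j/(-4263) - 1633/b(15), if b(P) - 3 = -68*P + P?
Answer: 2199919/1423842 ≈ 1.5451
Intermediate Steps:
j = 361 (j = (-19)**2 = 361)
b(P) = 3 - 67*P (b(P) = 3 + (-68*P + P) = 3 - 67*P)
j/(-4263) - 1633/b(15) = 361/(-4263) - 1633/(3 - 67*15) = 361*(-1/4263) - 1633/(3 - 1005) = -361/4263 - 1633/(-1002) = -361/4263 - 1633*(-1/1002) = -361/4263 + 1633/1002 = 2199919/1423842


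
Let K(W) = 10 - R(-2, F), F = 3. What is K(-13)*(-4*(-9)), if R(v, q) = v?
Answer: 432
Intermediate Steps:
K(W) = 12 (K(W) = 10 - 1*(-2) = 10 + 2 = 12)
K(-13)*(-4*(-9)) = 12*(-4*(-9)) = 12*36 = 432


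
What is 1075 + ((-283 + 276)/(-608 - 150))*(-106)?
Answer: 407054/379 ≈ 1074.0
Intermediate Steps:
1075 + ((-283 + 276)/(-608 - 150))*(-106) = 1075 - 7/(-758)*(-106) = 1075 - 7*(-1/758)*(-106) = 1075 + (7/758)*(-106) = 1075 - 371/379 = 407054/379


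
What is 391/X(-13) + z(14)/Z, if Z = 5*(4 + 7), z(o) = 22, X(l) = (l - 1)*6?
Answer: -1787/420 ≈ -4.2548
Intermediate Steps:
X(l) = -6 + 6*l (X(l) = (-1 + l)*6 = -6 + 6*l)
Z = 55 (Z = 5*11 = 55)
391/X(-13) + z(14)/Z = 391/(-6 + 6*(-13)) + 22/55 = 391/(-6 - 78) + 22*(1/55) = 391/(-84) + ⅖ = 391*(-1/84) + ⅖ = -391/84 + ⅖ = -1787/420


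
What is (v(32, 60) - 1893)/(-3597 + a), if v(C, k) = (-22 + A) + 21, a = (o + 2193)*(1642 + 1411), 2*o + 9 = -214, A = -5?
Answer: -3798/12702445 ≈ -0.00029900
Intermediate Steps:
o = -223/2 (o = -9/2 + (½)*(-214) = -9/2 - 107 = -223/2 ≈ -111.50)
a = 12709639/2 (a = (-223/2 + 2193)*(1642 + 1411) = (4163/2)*3053 = 12709639/2 ≈ 6.3548e+6)
v(C, k) = -6 (v(C, k) = (-22 - 5) + 21 = -27 + 21 = -6)
(v(32, 60) - 1893)/(-3597 + a) = (-6 - 1893)/(-3597 + 12709639/2) = -1899/12702445/2 = -1899*2/12702445 = -3798/12702445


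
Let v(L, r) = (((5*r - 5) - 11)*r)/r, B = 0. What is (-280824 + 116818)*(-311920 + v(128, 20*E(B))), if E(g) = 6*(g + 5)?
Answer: 50667357616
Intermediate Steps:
E(g) = 30 + 6*g (E(g) = 6*(5 + g) = 30 + 6*g)
v(L, r) = -16 + 5*r (v(L, r) = (((-5 + 5*r) - 11)*r)/r = ((-16 + 5*r)*r)/r = (r*(-16 + 5*r))/r = -16 + 5*r)
(-280824 + 116818)*(-311920 + v(128, 20*E(B))) = (-280824 + 116818)*(-311920 + (-16 + 5*(20*(30 + 6*0)))) = -164006*(-311920 + (-16 + 5*(20*(30 + 0)))) = -164006*(-311920 + (-16 + 5*(20*30))) = -164006*(-311920 + (-16 + 5*600)) = -164006*(-311920 + (-16 + 3000)) = -164006*(-311920 + 2984) = -164006*(-308936) = 50667357616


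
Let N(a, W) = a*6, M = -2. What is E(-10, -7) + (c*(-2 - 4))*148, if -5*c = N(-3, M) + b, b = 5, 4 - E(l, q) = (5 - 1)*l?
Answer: -11324/5 ≈ -2264.8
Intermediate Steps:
E(l, q) = 4 - 4*l (E(l, q) = 4 - (5 - 1)*l = 4 - 4*l)
N(a, W) = 6*a
c = 13/5 (c = -(6*(-3) + 5)/5 = -(-18 + 5)/5 = -⅕*(-13) = 13/5 ≈ 2.6000)
E(-10, -7) + (c*(-2 - 4))*148 = (4 - 4*(-10)) + (13*(-2 - 4)/5)*148 = (4 + 40) + ((13/5)*(-6))*148 = 44 - 78/5*148 = 44 - 11544/5 = -11324/5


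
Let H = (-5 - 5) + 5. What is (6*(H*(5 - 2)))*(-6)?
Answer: 540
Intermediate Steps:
H = -5 (H = -10 + 5 = -5)
(6*(H*(5 - 2)))*(-6) = (6*(-5*(5 - 2)))*(-6) = (6*(-5*3))*(-6) = (6*(-15))*(-6) = -90*(-6) = 540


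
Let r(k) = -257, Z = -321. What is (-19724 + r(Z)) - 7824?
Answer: -27805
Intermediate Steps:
(-19724 + r(Z)) - 7824 = (-19724 - 257) - 7824 = -19981 - 7824 = -27805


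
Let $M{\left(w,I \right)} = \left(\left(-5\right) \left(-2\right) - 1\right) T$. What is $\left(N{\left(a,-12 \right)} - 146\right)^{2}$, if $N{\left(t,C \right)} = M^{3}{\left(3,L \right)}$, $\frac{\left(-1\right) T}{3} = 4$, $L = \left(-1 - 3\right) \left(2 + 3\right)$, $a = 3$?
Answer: $1587242180164$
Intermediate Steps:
$L = -20$ ($L = \left(-4\right) 5 = -20$)
$T = -12$ ($T = \left(-3\right) 4 = -12$)
$M{\left(w,I \right)} = -108$ ($M{\left(w,I \right)} = \left(\left(-5\right) \left(-2\right) - 1\right) \left(-12\right) = \left(10 - 1\right) \left(-12\right) = 9 \left(-12\right) = -108$)
$N{\left(t,C \right)} = -1259712$ ($N{\left(t,C \right)} = \left(-108\right)^{3} = -1259712$)
$\left(N{\left(a,-12 \right)} - 146\right)^{2} = \left(-1259712 - 146\right)^{2} = \left(-1259858\right)^{2} = 1587242180164$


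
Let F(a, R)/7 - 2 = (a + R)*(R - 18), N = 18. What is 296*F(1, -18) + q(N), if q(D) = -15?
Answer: 1272193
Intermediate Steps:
F(a, R) = 14 + 7*(-18 + R)*(R + a) (F(a, R) = 14 + 7*((a + R)*(R - 18)) = 14 + 7*((R + a)*(-18 + R)) = 14 + 7*((-18 + R)*(R + a)) = 14 + 7*(-18 + R)*(R + a))
296*F(1, -18) + q(N) = 296*(14 - 126*(-18) - 126*1 + 7*(-18)**2 + 7*(-18)*1) - 15 = 296*(14 + 2268 - 126 + 7*324 - 126) - 15 = 296*(14 + 2268 - 126 + 2268 - 126) - 15 = 296*4298 - 15 = 1272208 - 15 = 1272193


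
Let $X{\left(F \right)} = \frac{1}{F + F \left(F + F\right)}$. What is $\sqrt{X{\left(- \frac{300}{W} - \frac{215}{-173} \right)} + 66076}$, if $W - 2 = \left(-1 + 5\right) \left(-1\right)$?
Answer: $\frac{\sqrt{124696269738213748731255}}{1373740995} \approx 257.05$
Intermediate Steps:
$W = -2$ ($W = 2 + \left(-1 + 5\right) \left(-1\right) = 2 + 4 \left(-1\right) = 2 - 4 = -2$)
$X{\left(F \right)} = \frac{1}{F + 2 F^{2}}$ ($X{\left(F \right)} = \frac{1}{F + F 2 F} = \frac{1}{F + 2 F^{2}}$)
$\sqrt{X{\left(- \frac{300}{W} - \frac{215}{-173} \right)} + 66076} = \sqrt{\frac{1}{\left(- \frac{300}{-2} - \frac{215}{-173}\right) \left(1 + 2 \left(- \frac{300}{-2} - \frac{215}{-173}\right)\right)} + 66076} = \sqrt{\frac{1}{\left(\left(-300\right) \left(- \frac{1}{2}\right) - - \frac{215}{173}\right) \left(1 + 2 \left(\left(-300\right) \left(- \frac{1}{2}\right) - - \frac{215}{173}\right)\right)} + 66076} = \sqrt{\frac{1}{\left(150 + \frac{215}{173}\right) \left(1 + 2 \left(150 + \frac{215}{173}\right)\right)} + 66076} = \sqrt{\frac{1}{\frac{26165}{173} \left(1 + 2 \cdot \frac{26165}{173}\right)} + 66076} = \sqrt{\frac{173}{26165 \left(1 + \frac{52330}{173}\right)} + 66076} = \sqrt{\frac{173}{26165 \cdot \frac{52503}{173}} + 66076} = \sqrt{\frac{173}{26165} \cdot \frac{173}{52503} + 66076} = \sqrt{\frac{29929}{1373740995} + 66076} = \sqrt{\frac{90771310015549}{1373740995}} = \frac{\sqrt{124696269738213748731255}}{1373740995}$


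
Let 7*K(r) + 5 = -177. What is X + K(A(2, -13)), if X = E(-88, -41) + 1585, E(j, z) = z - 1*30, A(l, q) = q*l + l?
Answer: 1488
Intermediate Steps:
A(l, q) = l + l*q (A(l, q) = l*q + l = l + l*q)
K(r) = -26 (K(r) = -5/7 + (⅐)*(-177) = -5/7 - 177/7 = -26)
E(j, z) = -30 + z (E(j, z) = z - 30 = -30 + z)
X = 1514 (X = (-30 - 41) + 1585 = -71 + 1585 = 1514)
X + K(A(2, -13)) = 1514 - 26 = 1488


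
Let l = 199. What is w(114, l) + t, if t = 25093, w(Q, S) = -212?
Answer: 24881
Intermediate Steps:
w(114, l) + t = -212 + 25093 = 24881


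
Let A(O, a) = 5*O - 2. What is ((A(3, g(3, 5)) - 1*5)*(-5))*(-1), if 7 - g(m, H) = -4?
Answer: 40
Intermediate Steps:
g(m, H) = 11 (g(m, H) = 7 - 1*(-4) = 7 + 4 = 11)
A(O, a) = -2 + 5*O
((A(3, g(3, 5)) - 1*5)*(-5))*(-1) = (((-2 + 5*3) - 1*5)*(-5))*(-1) = (((-2 + 15) - 5)*(-5))*(-1) = ((13 - 5)*(-5))*(-1) = (8*(-5))*(-1) = -40*(-1) = 40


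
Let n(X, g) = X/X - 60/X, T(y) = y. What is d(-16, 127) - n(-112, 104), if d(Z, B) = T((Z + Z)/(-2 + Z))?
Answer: 61/252 ≈ 0.24206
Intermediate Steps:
d(Z, B) = 2*Z/(-2 + Z) (d(Z, B) = (Z + Z)/(-2 + Z) = (2*Z)/(-2 + Z) = 2*Z/(-2 + Z))
n(X, g) = 1 - 60/X
d(-16, 127) - n(-112, 104) = 2*(-16)/(-2 - 16) - (-60 - 112)/(-112) = 2*(-16)/(-18) - (-1)*(-172)/112 = 2*(-16)*(-1/18) - 1*43/28 = 16/9 - 43/28 = 61/252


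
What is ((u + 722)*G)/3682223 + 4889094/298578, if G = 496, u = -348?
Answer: 429955280697/26176923307 ≈ 16.425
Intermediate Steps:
((u + 722)*G)/3682223 + 4889094/298578 = ((-348 + 722)*496)/3682223 + 4889094/298578 = (374*496)*(1/3682223) + 4889094*(1/298578) = 185504*(1/3682223) + 116407/7109 = 185504/3682223 + 116407/7109 = 429955280697/26176923307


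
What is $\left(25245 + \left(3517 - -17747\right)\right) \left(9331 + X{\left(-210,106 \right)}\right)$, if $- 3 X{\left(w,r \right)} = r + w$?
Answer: $435587791$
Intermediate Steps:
$X{\left(w,r \right)} = - \frac{r}{3} - \frac{w}{3}$ ($X{\left(w,r \right)} = - \frac{r + w}{3} = - \frac{r}{3} - \frac{w}{3}$)
$\left(25245 + \left(3517 - -17747\right)\right) \left(9331 + X{\left(-210,106 \right)}\right) = \left(25245 + \left(3517 - -17747\right)\right) \left(9331 - - \frac{104}{3}\right) = \left(25245 + \left(3517 + 17747\right)\right) \left(9331 + \left(- \frac{106}{3} + 70\right)\right) = \left(25245 + 21264\right) \left(9331 + \frac{104}{3}\right) = 46509 \cdot \frac{28097}{3} = 435587791$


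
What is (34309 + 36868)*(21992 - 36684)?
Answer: -1045732484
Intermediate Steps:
(34309 + 36868)*(21992 - 36684) = 71177*(-14692) = -1045732484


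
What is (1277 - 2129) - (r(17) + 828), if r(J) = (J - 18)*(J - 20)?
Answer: -1683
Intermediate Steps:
r(J) = (-20 + J)*(-18 + J) (r(J) = (-18 + J)*(-20 + J) = (-20 + J)*(-18 + J))
(1277 - 2129) - (r(17) + 828) = (1277 - 2129) - ((360 + 17² - 38*17) + 828) = -852 - ((360 + 289 - 646) + 828) = -852 - (3 + 828) = -852 - 1*831 = -852 - 831 = -1683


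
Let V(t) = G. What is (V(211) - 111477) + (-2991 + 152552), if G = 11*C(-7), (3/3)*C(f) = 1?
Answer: 38095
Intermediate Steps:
C(f) = 1
G = 11 (G = 11*1 = 11)
V(t) = 11
(V(211) - 111477) + (-2991 + 152552) = (11 - 111477) + (-2991 + 152552) = -111466 + 149561 = 38095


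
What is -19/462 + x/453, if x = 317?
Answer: 45949/69762 ≈ 0.65865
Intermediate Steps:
-19/462 + x/453 = -19/462 + 317/453 = 45949/69762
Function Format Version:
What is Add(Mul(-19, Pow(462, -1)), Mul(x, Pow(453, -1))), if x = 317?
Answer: Rational(45949, 69762) ≈ 0.65865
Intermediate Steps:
Add(Mul(-19, Pow(462, -1)), Mul(x, Pow(453, -1))) = Add(Mul(-19, Pow(462, -1)), Mul(317, Pow(453, -1))) = Add(Mul(-19, Rational(1, 462)), Mul(317, Rational(1, 453))) = Add(Rational(-19, 462), Rational(317, 453)) = Rational(45949, 69762)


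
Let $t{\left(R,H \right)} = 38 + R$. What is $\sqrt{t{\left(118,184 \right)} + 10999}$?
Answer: $\sqrt{11155} \approx 105.62$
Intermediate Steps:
$\sqrt{t{\left(118,184 \right)} + 10999} = \sqrt{\left(38 + 118\right) + 10999} = \sqrt{156 + 10999} = \sqrt{11155}$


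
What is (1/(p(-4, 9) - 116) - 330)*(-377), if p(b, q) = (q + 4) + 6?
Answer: 12068147/97 ≈ 1.2441e+5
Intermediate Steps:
p(b, q) = 10 + q (p(b, q) = (4 + q) + 6 = 10 + q)
(1/(p(-4, 9) - 116) - 330)*(-377) = (1/((10 + 9) - 116) - 330)*(-377) = (1/(19 - 116) - 330)*(-377) = (1/(-97) - 330)*(-377) = (-1/97 - 330)*(-377) = -32011/97*(-377) = 12068147/97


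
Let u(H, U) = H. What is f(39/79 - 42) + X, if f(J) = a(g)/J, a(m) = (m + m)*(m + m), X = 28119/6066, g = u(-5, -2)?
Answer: 4920089/2210046 ≈ 2.2262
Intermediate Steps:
g = -5
X = 9373/2022 (X = 28119*(1/6066) = 9373/2022 ≈ 4.6355)
a(m) = 4*m² (a(m) = (2*m)*(2*m) = 4*m²)
f(J) = 100/J (f(J) = (4*(-5)²)/J = (4*25)/J = 100/J)
f(39/79 - 42) + X = 100/(39/79 - 42) + 9373/2022 = 100/(-3279/79) + 9373/2022 = 100*(-79/3279) + 9373/2022 = -7900/3279 + 9373/2022 = 4920089/2210046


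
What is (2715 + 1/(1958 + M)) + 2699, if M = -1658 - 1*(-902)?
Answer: 6507629/1202 ≈ 5414.0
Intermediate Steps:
M = -756 (M = -1658 + 902 = -756)
(2715 + 1/(1958 + M)) + 2699 = (2715 + 1/(1958 - 756)) + 2699 = (2715 + 1/1202) + 2699 = 3263431/1202 + 2699 = 6507629/1202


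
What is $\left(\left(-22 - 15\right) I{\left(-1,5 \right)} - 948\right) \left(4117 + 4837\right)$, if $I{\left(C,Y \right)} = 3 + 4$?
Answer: $-10807478$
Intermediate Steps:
$I{\left(C,Y \right)} = 7$
$\left(\left(-22 - 15\right) I{\left(-1,5 \right)} - 948\right) \left(4117 + 4837\right) = \left(\left(-22 - 15\right) 7 - 948\right) \left(4117 + 4837\right) = \left(\left(-37\right) 7 - 948\right) 8954 = \left(-259 - 948\right) 8954 = \left(-1207\right) 8954 = -10807478$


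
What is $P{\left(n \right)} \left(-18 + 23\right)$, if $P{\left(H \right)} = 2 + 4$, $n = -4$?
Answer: $30$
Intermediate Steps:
$P{\left(H \right)} = 6$
$P{\left(n \right)} \left(-18 + 23\right) = 6 \left(-18 + 23\right) = 6 \cdot 5 = 30$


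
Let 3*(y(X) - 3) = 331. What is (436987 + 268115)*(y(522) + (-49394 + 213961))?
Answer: 116116432394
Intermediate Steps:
y(X) = 340/3 (y(X) = 3 + (⅓)*331 = 3 + 331/3 = 340/3)
(436987 + 268115)*(y(522) + (-49394 + 213961)) = (436987 + 268115)*(340/3 + (-49394 + 213961)) = 705102*(340/3 + 164567) = 705102*(494041/3) = 116116432394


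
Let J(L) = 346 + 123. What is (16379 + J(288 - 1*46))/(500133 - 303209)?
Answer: 324/3787 ≈ 0.085556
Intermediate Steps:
J(L) = 469
(16379 + J(288 - 1*46))/(500133 - 303209) = (16379 + 469)/(500133 - 303209) = 16848/196924 = 16848*(1/196924) = 324/3787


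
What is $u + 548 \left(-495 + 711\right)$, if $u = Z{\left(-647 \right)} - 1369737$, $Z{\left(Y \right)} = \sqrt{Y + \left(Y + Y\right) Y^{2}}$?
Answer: $-1251369 + i \sqrt{541680693} \approx -1.2514 \cdot 10^{6} + 23274.0 i$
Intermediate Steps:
$Z{\left(Y \right)} = \sqrt{Y + 2 Y^{3}}$ ($Z{\left(Y \right)} = \sqrt{Y + 2 Y Y^{2}} = \sqrt{Y + 2 Y^{3}}$)
$u = -1369737 + i \sqrt{541680693}$ ($u = \sqrt{-647 + 2 \left(-647\right)^{3}} - 1369737 = \sqrt{-647 + 2 \left(-270840023\right)} - 1369737 = \sqrt{-647 - 541680046} - 1369737 = \sqrt{-541680693} - 1369737 = i \sqrt{541680693} - 1369737 = -1369737 + i \sqrt{541680693} \approx -1.3697 \cdot 10^{6} + 23274.0 i$)
$u + 548 \left(-495 + 711\right) = \left(-1369737 + i \sqrt{541680693}\right) + 548 \left(-495 + 711\right) = \left(-1369737 + i \sqrt{541680693}\right) + 548 \cdot 216 = \left(-1369737 + i \sqrt{541680693}\right) + 118368 = -1251369 + i \sqrt{541680693}$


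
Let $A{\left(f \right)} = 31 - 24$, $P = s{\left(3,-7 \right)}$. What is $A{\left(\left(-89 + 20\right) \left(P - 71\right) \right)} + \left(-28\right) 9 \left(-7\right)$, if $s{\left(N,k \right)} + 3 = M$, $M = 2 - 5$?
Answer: $1771$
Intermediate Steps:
$M = -3$ ($M = 2 - 5 = -3$)
$s{\left(N,k \right)} = -6$ ($s{\left(N,k \right)} = -3 - 3 = -6$)
$P = -6$
$A{\left(f \right)} = 7$
$A{\left(\left(-89 + 20\right) \left(P - 71\right) \right)} + \left(-28\right) 9 \left(-7\right) = 7 + \left(-28\right) 9 \left(-7\right) = 7 - -1764 = 7 + 1764 = 1771$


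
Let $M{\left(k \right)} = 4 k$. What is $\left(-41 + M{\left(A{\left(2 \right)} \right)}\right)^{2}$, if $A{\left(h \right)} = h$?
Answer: $1089$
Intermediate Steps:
$\left(-41 + M{\left(A{\left(2 \right)} \right)}\right)^{2} = \left(-41 + 4 \cdot 2\right)^{2} = \left(-41 + 8\right)^{2} = \left(-33\right)^{2} = 1089$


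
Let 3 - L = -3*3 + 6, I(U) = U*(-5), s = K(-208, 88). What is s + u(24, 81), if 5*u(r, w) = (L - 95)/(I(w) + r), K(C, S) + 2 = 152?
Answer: 285839/1905 ≈ 150.05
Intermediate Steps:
K(C, S) = 150 (K(C, S) = -2 + 152 = 150)
s = 150
I(U) = -5*U
L = 6 (L = 3 - (-3*3 + 6) = 3 - (-9 + 6) = 3 - 1*(-3) = 3 + 3 = 6)
u(r, w) = -89/(5*(r - 5*w)) (u(r, w) = ((6 - 95)/(-5*w + r))/5 = (-89/(r - 5*w))/5 = -89/(5*(r - 5*w)))
s + u(24, 81) = 150 - 89/(-25*81 + 5*24) = 150 - 89/(-2025 + 120) = 150 - 89/(-1905) = 150 - 89*(-1/1905) = 150 + 89/1905 = 285839/1905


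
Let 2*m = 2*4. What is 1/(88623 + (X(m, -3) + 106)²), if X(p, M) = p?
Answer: 1/100723 ≈ 9.9282e-6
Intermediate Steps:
m = 4 (m = (2*4)/2 = (½)*8 = 4)
1/(88623 + (X(m, -3) + 106)²) = 1/(88623 + (4 + 106)²) = 1/(88623 + 110²) = 1/(88623 + 12100) = 1/100723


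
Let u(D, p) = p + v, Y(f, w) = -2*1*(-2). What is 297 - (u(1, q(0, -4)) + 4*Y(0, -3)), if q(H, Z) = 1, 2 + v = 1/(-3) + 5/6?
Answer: 563/2 ≈ 281.50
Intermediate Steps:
v = -3/2 (v = -2 + (1/(-3) + 5/6) = -2 + (1*(-1/3) + 5*(1/6)) = -2 + (-1/3 + 5/6) = -2 + 1/2 = -3/2 ≈ -1.5000)
Y(f, w) = 4 (Y(f, w) = -2*(-2) = 4)
u(D, p) = -3/2 + p (u(D, p) = p - 3/2 = -3/2 + p)
297 - (u(1, q(0, -4)) + 4*Y(0, -3)) = 297 - ((-3/2 + 1) + 4*4) = 297 - (-1/2 + 16) = 297 - 1*31/2 = 297 - 31/2 = 563/2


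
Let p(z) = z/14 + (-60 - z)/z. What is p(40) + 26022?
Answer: 364313/14 ≈ 26022.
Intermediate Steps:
p(z) = z/14 + (-60 - z)/z (p(z) = z*(1/14) + (-60 - z)/z = z/14 + (-60 - z)/z)
p(40) + 26022 = (-1 - 60/40 + (1/14)*40) + 26022 = (-1 - 60*1/40 + 20/7) + 26022 = (-1 - 3/2 + 20/7) + 26022 = 5/14 + 26022 = 364313/14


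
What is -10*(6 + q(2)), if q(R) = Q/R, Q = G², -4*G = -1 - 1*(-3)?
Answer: -245/4 ≈ -61.250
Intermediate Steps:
G = -½ (G = -(-1 - 1*(-3))/4 = -(-1 + 3)/4 = -¼*2 = -½ ≈ -0.50000)
Q = ¼ (Q = (-½)² = ¼ ≈ 0.25000)
q(R) = 1/(4*R)
-10*(6 + q(2)) = -10*(6 + (¼)/2) = -10*(6 + (¼)*(½)) = -10*(6 + ⅛) = -10*49/8 = -245/4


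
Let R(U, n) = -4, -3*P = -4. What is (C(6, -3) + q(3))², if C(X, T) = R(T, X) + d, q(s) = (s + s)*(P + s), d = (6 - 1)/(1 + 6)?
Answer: 25281/49 ≈ 515.94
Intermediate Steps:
d = 5/7 ≈ 0.71429
P = 4/3 (P = -⅓*(-4) = 4/3 ≈ 1.3333)
q(s) = 2*s*(4/3 + s) (q(s) = (s + s)*(4/3 + s) = (2*s)*(4/3 + s) = 2*s*(4/3 + s))
C(X, T) = -23/7 (C(X, T) = -4 + 5/7 = -23/7)
(C(6, -3) + q(3))² = (-23/7 + (⅔)*3*(4 + 3*3))² = (-23/7 + (⅔)*3*(4 + 9))² = (-23/7 + (⅔)*3*13)² = (-23/7 + 26)² = (159/7)² = 25281/49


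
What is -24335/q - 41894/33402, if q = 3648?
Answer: -8470763/1068864 ≈ -7.9250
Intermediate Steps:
-24335/q - 41894/33402 = -24335/3648 - 41894/33402 = -24335*1/3648 - 41894*1/33402 = -24335/3648 - 20947/16701 = -8470763/1068864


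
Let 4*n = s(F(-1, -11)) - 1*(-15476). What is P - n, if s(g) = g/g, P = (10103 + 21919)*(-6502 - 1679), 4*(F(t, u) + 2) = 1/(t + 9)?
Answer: -1047903405/4 ≈ -2.6198e+8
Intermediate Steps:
F(t, u) = -2 + 1/(4*(9 + t)) (F(t, u) = -2 + 1/(4*(t + 9)) = -2 + 1/(4*(9 + t)))
P = -261971982 (P = 32022*(-8181) = -261971982)
s(g) = 1
n = 15477/4 (n = (1 - 1*(-15476))/4 = (1 + 15476)/4 = (¼)*15477 = 15477/4 ≈ 3869.3)
P - n = -261971982 - 1*15477/4 = -261971982 - 15477/4 = -1047903405/4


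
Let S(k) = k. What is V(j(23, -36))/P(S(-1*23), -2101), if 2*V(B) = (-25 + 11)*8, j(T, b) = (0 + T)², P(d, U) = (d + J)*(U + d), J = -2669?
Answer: -7/714726 ≈ -9.7940e-6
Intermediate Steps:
P(d, U) = (-2669 + d)*(U + d) (P(d, U) = (d - 2669)*(U + d) = (-2669 + d)*(U + d))
j(T, b) = T²
V(B) = -56 (V(B) = ((-25 + 11)*8)/2 = (-14*8)/2 = (½)*(-112) = -56)
V(j(23, -36))/P(S(-1*23), -2101) = -56/((-1*23)² - 2669*(-2101) - (-2669)*23 - (-2101)*23) = -56/((-23)² + 5607569 - 2669*(-23) - 2101*(-23)) = -56/(529 + 5607569 + 61387 + 48323) = -56/5717808 = -56*1/5717808 = -7/714726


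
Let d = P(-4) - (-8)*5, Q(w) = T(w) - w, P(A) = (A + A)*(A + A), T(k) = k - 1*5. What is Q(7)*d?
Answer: -520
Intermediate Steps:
T(k) = -5 + k (T(k) = k - 5 = -5 + k)
P(A) = 4*A**2 (P(A) = (2*A)*(2*A) = 4*A**2)
Q(w) = -5 (Q(w) = (-5 + w) - w = -5)
d = 104 (d = 4*(-4)**2 - (-8)*5 = 4*16 - 4*(-10) = 64 + 40 = 104)
Q(7)*d = -5*104 = -520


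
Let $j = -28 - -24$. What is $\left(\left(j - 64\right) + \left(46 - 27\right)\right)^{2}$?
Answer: $2401$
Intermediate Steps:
$j = -4$ ($j = -28 + 24 = -4$)
$\left(\left(j - 64\right) + \left(46 - 27\right)\right)^{2} = \left(\left(-4 - 64\right) + \left(46 - 27\right)\right)^{2} = \left(-68 + 19\right)^{2} = \left(-49\right)^{2} = 2401$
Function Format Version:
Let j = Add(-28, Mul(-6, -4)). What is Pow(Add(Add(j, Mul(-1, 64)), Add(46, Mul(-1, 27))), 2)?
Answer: 2401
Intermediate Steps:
j = -4 (j = Add(-28, 24) = -4)
Pow(Add(Add(j, Mul(-1, 64)), Add(46, Mul(-1, 27))), 2) = Pow(Add(Add(-4, Mul(-1, 64)), Add(46, Mul(-1, 27))), 2) = Pow(Add(Add(-4, -64), Add(46, -27)), 2) = Pow(Add(-68, 19), 2) = Pow(-49, 2) = 2401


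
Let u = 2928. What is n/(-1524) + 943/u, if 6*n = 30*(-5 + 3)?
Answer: 122201/371856 ≈ 0.32862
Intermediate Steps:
n = -10 (n = (30*(-5 + 3))/6 = (30*(-2))/6 = (1/6)*(-60) = -10)
n/(-1524) + 943/u = -10/(-1524) + 943/2928 = -10*(-1/1524) + 943*(1/2928) = 5/762 + 943/2928 = 122201/371856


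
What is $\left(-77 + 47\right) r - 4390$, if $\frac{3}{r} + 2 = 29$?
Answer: $- \frac{13180}{3} \approx -4393.3$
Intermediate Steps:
$r = \frac{1}{9}$ ($r = \frac{3}{-2 + 29} = \frac{3}{27} = 3 \cdot \frac{1}{27} = \frac{1}{9} \approx 0.11111$)
$\left(-77 + 47\right) r - 4390 = \left(-77 + 47\right) \frac{1}{9} - 4390 = \left(-30\right) \frac{1}{9} - 4390 = - \frac{10}{3} - 4390 = - \frac{13180}{3}$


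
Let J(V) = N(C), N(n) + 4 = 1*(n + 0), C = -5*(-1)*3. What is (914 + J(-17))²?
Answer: 855625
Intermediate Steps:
C = 15 (C = 5*3 = 15)
N(n) = -4 + n (N(n) = -4 + 1*(n + 0) = -4 + 1*n = -4 + n)
J(V) = 11 (J(V) = -4 + 15 = 11)
(914 + J(-17))² = (914 + 11)² = 925² = 855625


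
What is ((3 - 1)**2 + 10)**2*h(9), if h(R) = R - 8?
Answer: 196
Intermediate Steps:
h(R) = -8 + R
((3 - 1)**2 + 10)**2*h(9) = ((3 - 1)**2 + 10)**2*(-8 + 9) = (2**2 + 10)**2*1 = (4 + 10)**2*1 = 14**2*1 = 196*1 = 196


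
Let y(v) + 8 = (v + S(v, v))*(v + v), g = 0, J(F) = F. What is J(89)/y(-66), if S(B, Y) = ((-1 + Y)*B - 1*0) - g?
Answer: -89/575000 ≈ -0.00015478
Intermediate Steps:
S(B, Y) = B*(-1 + Y) (S(B, Y) = ((-1 + Y)*B - 1*0) - 1*0 = (B*(-1 + Y) + 0) + 0 = B*(-1 + Y) + 0 = B*(-1 + Y))
y(v) = -8 + 2*v*(v + v*(-1 + v)) (y(v) = -8 + (v + v*(-1 + v))*(v + v) = -8 + (v + v*(-1 + v))*(2*v) = -8 + 2*v*(v + v*(-1 + v)))
J(89)/y(-66) = 89/(-8 + 2*(-66)**3) = 89/(-8 + 2*(-287496)) = 89/(-8 - 574992) = 89/(-575000) = 89*(-1/575000) = -89/575000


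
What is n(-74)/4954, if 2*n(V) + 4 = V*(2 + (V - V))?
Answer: -38/2477 ≈ -0.015341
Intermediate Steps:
n(V) = -2 + V (n(V) = -2 + (V*(2 + (V - V)))/2 = -2 + (V*(2 + 0))/2 = -2 + (V*2)/2 = -2 + (2*V)/2 = -2 + V)
n(-74)/4954 = (-2 - 74)/4954 = -76*1/4954 = -38/2477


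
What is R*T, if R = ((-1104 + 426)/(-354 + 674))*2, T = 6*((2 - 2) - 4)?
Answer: 1017/10 ≈ 101.70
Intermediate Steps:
T = -24 (T = 6*(0 - 4) = 6*(-4) = -24)
R = -339/80 (R = -678/320*2 = -678*1/320*2 = -339/160*2 = -339/80 ≈ -4.2375)
R*T = -339/80*(-24) = 1017/10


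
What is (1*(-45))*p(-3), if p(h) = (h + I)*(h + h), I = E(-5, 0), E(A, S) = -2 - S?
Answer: -1350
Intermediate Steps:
I = -2 (I = -2 - 1*0 = -2 + 0 = -2)
p(h) = 2*h*(-2 + h) (p(h) = (h - 2)*(h + h) = (-2 + h)*(2*h) = 2*h*(-2 + h))
(1*(-45))*p(-3) = (1*(-45))*(2*(-3)*(-2 - 3)) = -90*(-3)*(-5) = -45*30 = -1350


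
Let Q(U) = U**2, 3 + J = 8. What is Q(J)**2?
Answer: 625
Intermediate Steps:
J = 5 (J = -3 + 8 = 5)
Q(J)**2 = (5**2)**2 = 25**2 = 625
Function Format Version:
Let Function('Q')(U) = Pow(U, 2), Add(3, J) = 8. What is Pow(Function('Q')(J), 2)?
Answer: 625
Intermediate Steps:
J = 5 (J = Add(-3, 8) = 5)
Pow(Function('Q')(J), 2) = Pow(Pow(5, 2), 2) = Pow(25, 2) = 625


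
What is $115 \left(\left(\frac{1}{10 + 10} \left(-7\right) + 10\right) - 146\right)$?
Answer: $- \frac{62721}{4} \approx -15680.0$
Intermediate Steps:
$115 \left(\left(\frac{1}{10 + 10} \left(-7\right) + 10\right) - 146\right) = 115 \left(\left(\frac{1}{20} \left(-7\right) + 10\right) - 146\right) = 115 \left(\left(- \frac{7}{20} + 10\right) - 146\right) = 115 \left(\frac{193}{20} - 146\right) = 115 \left(- \frac{2727}{20}\right) = - \frac{62721}{4}$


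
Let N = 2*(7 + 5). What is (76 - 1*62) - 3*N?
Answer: -58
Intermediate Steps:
N = 24 (N = 2*12 = 24)
(76 - 1*62) - 3*N = (76 - 1*62) - 3*24 = (76 - 62) - 72 = 14 - 72 = -58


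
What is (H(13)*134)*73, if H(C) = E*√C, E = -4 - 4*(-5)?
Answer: 156512*√13 ≈ 5.6431e+5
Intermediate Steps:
E = 16 (E = -4 + 20 = 16)
H(C) = 16*√C
(H(13)*134)*73 = ((16*√13)*134)*73 = (2144*√13)*73 = 156512*√13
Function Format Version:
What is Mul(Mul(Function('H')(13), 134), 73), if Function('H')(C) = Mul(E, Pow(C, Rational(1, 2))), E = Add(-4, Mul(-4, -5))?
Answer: Mul(156512, Pow(13, Rational(1, 2))) ≈ 5.6431e+5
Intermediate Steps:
E = 16 (E = Add(-4, 20) = 16)
Function('H')(C) = Mul(16, Pow(C, Rational(1, 2)))
Mul(Mul(Function('H')(13), 134), 73) = Mul(Mul(Mul(16, Pow(13, Rational(1, 2))), 134), 73) = Mul(Mul(2144, Pow(13, Rational(1, 2))), 73) = Mul(156512, Pow(13, Rational(1, 2)))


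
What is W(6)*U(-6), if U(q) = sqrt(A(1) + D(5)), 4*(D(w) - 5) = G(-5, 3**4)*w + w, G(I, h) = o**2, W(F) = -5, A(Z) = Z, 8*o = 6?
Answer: -5*sqrt(509)/8 ≈ -14.101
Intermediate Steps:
o = 3/4 (o = (1/8)*6 = 3/4 ≈ 0.75000)
G(I, h) = 9/16 (G(I, h) = (3/4)**2 = 9/16)
D(w) = 5 + 25*w/64 (D(w) = 5 + (9*w/16 + w)/4 = 5 + (25*w/16)/4 = 5 + 25*w/64)
U(q) = sqrt(509)/8 (U(q) = sqrt(1 + (5 + (25/64)*5)) = sqrt(1 + (5 + 125/64)) = sqrt(1 + 445/64) = sqrt(509/64) = sqrt(509)/8)
W(6)*U(-6) = -5*sqrt(509)/8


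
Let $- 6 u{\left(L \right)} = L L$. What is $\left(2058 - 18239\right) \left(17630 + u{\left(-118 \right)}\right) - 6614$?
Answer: $- \frac{743180810}{3} \approx -2.4773 \cdot 10^{8}$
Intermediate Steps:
$u{\left(L \right)} = - \frac{L^{2}}{6}$ ($u{\left(L \right)} = - \frac{L L}{6} = - \frac{L^{2}}{6}$)
$\left(2058 - 18239\right) \left(17630 + u{\left(-118 \right)}\right) - 6614 = \left(2058 - 18239\right) \left(17630 - \frac{\left(-118\right)^{2}}{6}\right) - 6614 = - 16181 \left(17630 - \frac{6962}{3}\right) - 6614 = \left(-16181\right) \frac{45928}{3} - 6614 = - \frac{743160968}{3} - 6614 = - \frac{743180810}{3}$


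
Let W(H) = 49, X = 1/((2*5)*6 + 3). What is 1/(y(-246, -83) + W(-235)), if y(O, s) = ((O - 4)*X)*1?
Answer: 63/2837 ≈ 0.022207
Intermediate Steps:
X = 1/63 (X = 1/(10*6 + 3) = 1/(60 + 3) = 1/63 ≈ 0.015873)
y(O, s) = -4/63 + O/63 (y(O, s) = ((O - 4)*(1/63))*1 = ((-4 + O)*(1/63))*1 = (-4/63 + O/63)*1 = -4/63 + O/63)
1/(y(-246, -83) + W(-235)) = 1/((-4/63 + (1/63)*(-246)) + 49) = 1/((-4/63 - 82/21) + 49) = 1/(-250/63 + 49) = 1/(2837/63) = 63/2837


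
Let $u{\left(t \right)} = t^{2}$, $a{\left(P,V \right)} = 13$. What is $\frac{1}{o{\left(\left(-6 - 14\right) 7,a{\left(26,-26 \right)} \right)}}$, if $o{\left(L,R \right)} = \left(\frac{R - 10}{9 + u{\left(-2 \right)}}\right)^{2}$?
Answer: $\frac{169}{9} \approx 18.778$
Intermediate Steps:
$o{\left(L,R \right)} = \left(- \frac{10}{13} + \frac{R}{13}\right)^{2}$ ($o{\left(L,R \right)} = \left(\frac{R - 10}{9 + \left(-2\right)^{2}}\right)^{2} = \left(\frac{-10 + R}{9 + 4}\right)^{2} = \left(\frac{-10 + R}{13}\right)^{2} = \left(\left(-10 + R\right) \frac{1}{13}\right)^{2} = \left(- \frac{10}{13} + \frac{R}{13}\right)^{2}$)
$\frac{1}{o{\left(\left(-6 - 14\right) 7,a{\left(26,-26 \right)} \right)}} = \frac{1}{\frac{1}{169} \left(-10 + 13\right)^{2}} = \frac{1}{\frac{1}{169} \cdot 3^{2}} = \frac{1}{\frac{1}{169} \cdot 9} = \frac{1}{\frac{9}{169}} = \frac{169}{9}$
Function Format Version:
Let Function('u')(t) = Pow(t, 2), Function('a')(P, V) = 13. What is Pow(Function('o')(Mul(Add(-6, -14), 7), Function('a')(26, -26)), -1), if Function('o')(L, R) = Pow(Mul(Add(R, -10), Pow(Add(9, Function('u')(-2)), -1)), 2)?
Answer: Rational(169, 9) ≈ 18.778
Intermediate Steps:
Function('o')(L, R) = Pow(Add(Rational(-10, 13), Mul(Rational(1, 13), R)), 2) (Function('o')(L, R) = Pow(Mul(Add(R, -10), Pow(Add(9, Pow(-2, 2)), -1)), 2) = Pow(Mul(Add(-10, R), Pow(Add(9, 4), -1)), 2) = Pow(Mul(Add(-10, R), Pow(13, -1)), 2) = Pow(Mul(Add(-10, R), Rational(1, 13)), 2) = Pow(Add(Rational(-10, 13), Mul(Rational(1, 13), R)), 2))
Pow(Function('o')(Mul(Add(-6, -14), 7), Function('a')(26, -26)), -1) = Pow(Mul(Rational(1, 169), Pow(Add(-10, 13), 2)), -1) = Pow(Mul(Rational(1, 169), Pow(3, 2)), -1) = Pow(Mul(Rational(1, 169), 9), -1) = Pow(Rational(9, 169), -1) = Rational(169, 9)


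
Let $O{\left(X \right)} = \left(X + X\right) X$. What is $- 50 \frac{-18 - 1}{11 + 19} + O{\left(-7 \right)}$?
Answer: $\frac{389}{3} \approx 129.67$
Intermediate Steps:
$O{\left(X \right)} = 2 X^{2}$ ($O{\left(X \right)} = 2 X X = 2 X^{2}$)
$- 50 \frac{-18 - 1}{11 + 19} + O{\left(-7 \right)} = - 50 \frac{-18 - 1}{11 + 19} + 2 \left(-7\right)^{2} = - 50 \left(- \frac{19}{30}\right) + 2 \cdot 49 = - 50 \left(\left(-19\right) \frac{1}{30}\right) + 98 = \left(-50\right) \left(- \frac{19}{30}\right) + 98 = \frac{95}{3} + 98 = \frac{389}{3}$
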